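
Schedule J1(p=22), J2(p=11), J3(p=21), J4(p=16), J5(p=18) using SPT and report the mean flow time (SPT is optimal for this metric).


SPT order: J2 → J4 → J5 → J3 → J1
Completion times:
  J2: C=11
  J4: C=27
  J5: C=45
  J3: C=66
  J1: C=88
Sum = 237, n = 5
Mean flow = 237/5
= 47.40


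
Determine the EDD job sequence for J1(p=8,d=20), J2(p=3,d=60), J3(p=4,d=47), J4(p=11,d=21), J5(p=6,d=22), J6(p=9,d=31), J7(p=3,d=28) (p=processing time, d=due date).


EDD: sort by earliest due date
  J1: d=20, p=8
  J4: d=21, p=11
  J5: d=22, p=6
  J7: d=28, p=3
  J6: d=31, p=9
  J3: d=47, p=4
  J2: d=60, p=3
Order: J1 → J4 → J5 → J7 → J6 → J3 → J2


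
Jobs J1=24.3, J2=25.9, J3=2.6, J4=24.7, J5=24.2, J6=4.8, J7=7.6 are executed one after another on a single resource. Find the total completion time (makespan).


Sequential makespan: sum all processing times
= 24.3 + 25.9 + 2.6 + 24.7 + 24.2 + 4.8 + 7.6
= 114.1 time units


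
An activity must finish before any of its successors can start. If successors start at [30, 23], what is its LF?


LF = min of all successor start times
Successors start at: [30, 23]
LF = min(30, 23)
= 23


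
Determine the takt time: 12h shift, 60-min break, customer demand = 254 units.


Available = 12×60 - 60 = 660 min
Takt time = 660 / 254
= 2.60 min/unit


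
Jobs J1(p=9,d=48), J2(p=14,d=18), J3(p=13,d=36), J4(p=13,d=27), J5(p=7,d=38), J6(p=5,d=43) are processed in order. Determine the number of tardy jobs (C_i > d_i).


Completion vs due date:
  J1: C=9, d=48 → on time
  J2: C=23, d=18 → TARDY
  J3: C=36, d=36 → on time
  J4: C=49, d=27 → TARDY
  J5: C=56, d=38 → TARDY
  J6: C=61, d=43 → TARDY
Tardy jobs: J2, J4, J5, J6
Count = 4


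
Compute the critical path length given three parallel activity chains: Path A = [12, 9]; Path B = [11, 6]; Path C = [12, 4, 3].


Path A: 12 + 9 = 21
Path B: 11 + 6 = 17
Path C: 12 + 4 + 3 = 19
Critical path = longest = max(21, 17, 19)
= 21 (Path A)


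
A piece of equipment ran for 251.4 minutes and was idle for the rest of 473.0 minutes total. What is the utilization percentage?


Utilization = busy / total × 100
= 251.4 / 473.0 × 100
= 53.2%


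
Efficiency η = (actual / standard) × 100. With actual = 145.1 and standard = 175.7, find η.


Efficiency = (actual / standard) × 100
= (145.1 / 175.7) × 100
= 82.6%


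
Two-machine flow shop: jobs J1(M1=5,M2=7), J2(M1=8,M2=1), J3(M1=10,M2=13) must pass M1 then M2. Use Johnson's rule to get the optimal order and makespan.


Johnson's rule:
Group 1 (M1≤M2, sort by M1): ['J1', 'J3']
Group 2 (M1>M2, sort desc M2): ['J2']
Sequence: J1 → J3 → J2
Makespan calculation:
  J1: M1 done=5, M2 done=12
  J3: M1 done=15, M2 done=28
  J2: M1 done=23, M2 done=29
= Sequence: J1 → J3 → J2, Makespan: 29


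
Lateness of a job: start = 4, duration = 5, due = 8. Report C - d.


Completion = 4 + 5 = 9
Lateness = C - d = 9 - 8
= 1


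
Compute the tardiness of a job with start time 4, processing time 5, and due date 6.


Completion = start + processing = 4 + 5 = 9
Tardiness = max(0, C - d) = max(0, 9 - 6)
= max(0, 3)
= 3


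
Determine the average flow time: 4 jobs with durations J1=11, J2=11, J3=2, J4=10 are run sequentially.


Completion times:
  J1: completes at 11
  J2: completes at 22
  J3: completes at 24
  J4: completes at 34
Sum = 91
Average = 91/4
= 22.75


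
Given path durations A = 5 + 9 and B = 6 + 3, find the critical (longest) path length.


Path A: 5 + 9 = 14
Path B: 6 + 3 = 9
Critical path = longest = max(14, 9)
= 14 (Path A)


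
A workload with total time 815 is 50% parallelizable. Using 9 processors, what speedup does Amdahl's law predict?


Amdahl's law: T_p = T × ((1-p) + p/N)
= 815 × ((1-0.5) + 0.5/9)
= 815 × (0.50 + 0.0556)
= 815 × 0.5556
= 452.78
Speedup = 815/452.78
= 1.80×


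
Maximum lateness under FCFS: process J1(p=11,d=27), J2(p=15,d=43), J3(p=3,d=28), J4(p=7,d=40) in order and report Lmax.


Lateness per job (L = C - d):
  J1: C=11, d=27, L=-16
  J2: C=26, d=43, L=-17
  J3: C=29, d=28, L=1
  J4: C=36, d=40, L=-4
Lmax = max(-16, -17, 1, -4)
= 1


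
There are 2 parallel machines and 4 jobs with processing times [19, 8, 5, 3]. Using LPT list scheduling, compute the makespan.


Jobs (LPT sorted): [19, 8, 5, 3]
Machines: 2
  J=19 → Machine 1 (load: 0+19=19)
  J=8 → Machine 2 (load: 0+8=8)
  J=5 → Machine 2 (load: 8+5=13)
  J=3 → Machine 2 (load: 13+3=16)
Machine loads: [19, 16]
Makespan = max = 19 time units


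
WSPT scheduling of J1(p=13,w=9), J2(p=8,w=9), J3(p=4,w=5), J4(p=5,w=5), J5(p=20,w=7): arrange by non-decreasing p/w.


WSPT (Smith's rule): sort by p/w ascending
  J3: p/w = 4/5 = 0.800
  J2: p/w = 8/9 = 0.889
  J4: p/w = 5/5 = 1.000
  J1: p/w = 13/9 = 1.444
  J5: p/w = 20/7 = 2.857
Order: J3 → J2 → J4 → J1 → J5


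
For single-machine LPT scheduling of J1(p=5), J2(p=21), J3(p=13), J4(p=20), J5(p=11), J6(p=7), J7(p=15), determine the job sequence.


LPT: sort by longest processing time first
  J2: p=21
  J4: p=20
  J7: p=15
  J3: p=13
  J5: p=11
  J6: p=7
  J1: p=5
Order: J2 → J4 → J7 → J3 → J5 → J6 → J1


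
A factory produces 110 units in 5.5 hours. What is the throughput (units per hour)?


Throughput = units / time
= 110 / 5.5
= 20.0 units/hour


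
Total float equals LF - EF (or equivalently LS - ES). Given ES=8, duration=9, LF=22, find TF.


EF = ES + duration = 8 + 9 = 17
LS = LF - duration = 22 - 9 = 13
Total Float = LF - EF = 22 - 17
(or LS - ES = 13 - 8)
= 5


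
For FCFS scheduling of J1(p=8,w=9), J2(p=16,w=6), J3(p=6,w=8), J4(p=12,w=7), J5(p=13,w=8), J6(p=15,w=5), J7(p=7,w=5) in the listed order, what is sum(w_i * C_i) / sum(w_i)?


Completion times:
  J1: C=8, w×C=9×8=72
  J2: C=24, w×C=6×24=144
  J3: C=30, w×C=8×30=240
  J4: C=42, w×C=7×42=294
  J5: C=55, w×C=8×55=440
  J6: C=70, w×C=5×70=350
  J7: C=77, w×C=5×77=385
Sum w×C = 1925
Sum w = 48
Weighted avg = 1925/48
= 40.10


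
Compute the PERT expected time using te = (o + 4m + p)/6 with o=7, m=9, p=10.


te = (o + 4m + p) / 6
= (7 + 4×9 + 10) / 6
= (7 + 36 + 10) / 6
= 53 / 6
= 8.83


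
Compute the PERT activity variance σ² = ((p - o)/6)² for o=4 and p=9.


σ² = ((p - o) / 6)² = (p - o)² / 36
= (9 - 4)² / 36
= 5² / 36
= 25 / 36
= 0.6944


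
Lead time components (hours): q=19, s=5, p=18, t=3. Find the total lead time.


Lead time = queue + setup + processing + transit
= 19 + 5 + 18 + 3
= 45 hours


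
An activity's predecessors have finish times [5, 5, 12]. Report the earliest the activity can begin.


ES = max of all predecessor completion times
Predecessors: [5, 5, 12]
ES = max(5, 5, 12)
= 12


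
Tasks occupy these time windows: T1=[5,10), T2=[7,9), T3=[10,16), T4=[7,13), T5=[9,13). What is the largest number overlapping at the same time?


Check each time point for overlaps:
  t=7: 3 tasks active (T1, T2, T4)
Max concurrent = 3


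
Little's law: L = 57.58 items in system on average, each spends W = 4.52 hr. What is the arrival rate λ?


Little's law: L = λW → λ = L / W
= 57.58 / 4.52
= 12.74 per hour


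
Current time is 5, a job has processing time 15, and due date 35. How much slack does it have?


Slack = due - current_time - processing
= 35 - 5 - 15
= 15


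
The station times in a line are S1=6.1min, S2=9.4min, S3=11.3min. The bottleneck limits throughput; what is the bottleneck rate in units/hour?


Bottleneck = longest station time
Station times: [6.1, 9.4, 11.3]
Max = 11.3 min
Rate = 60 / 11.3
= 5.31 units/hour (bottleneck: 11.3min)


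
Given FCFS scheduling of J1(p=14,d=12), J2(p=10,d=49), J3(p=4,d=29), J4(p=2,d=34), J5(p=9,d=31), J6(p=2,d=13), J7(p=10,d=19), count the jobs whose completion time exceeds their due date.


Completion vs due date:
  J1: C=14, d=12 → TARDY
  J2: C=24, d=49 → on time
  J3: C=28, d=29 → on time
  J4: C=30, d=34 → on time
  J5: C=39, d=31 → TARDY
  J6: C=41, d=13 → TARDY
  J7: C=51, d=19 → TARDY
Tardy jobs: J1, J5, J6, J7
Count = 4


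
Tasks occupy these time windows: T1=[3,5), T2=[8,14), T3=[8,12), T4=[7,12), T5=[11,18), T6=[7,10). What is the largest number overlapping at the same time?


Check each time point for overlaps:
  t=8: 4 tasks active (T2, T3, T4, T6)
Max concurrent = 4


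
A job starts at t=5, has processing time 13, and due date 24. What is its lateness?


Completion = 5 + 13 = 18
Lateness = C - d = 18 - 24
= -6


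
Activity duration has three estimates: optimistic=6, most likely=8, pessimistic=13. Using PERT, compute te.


te = (o + 4m + p) / 6
= (6 + 4×8 + 13) / 6
= (6 + 32 + 13) / 6
= 51 / 6
= 8.50


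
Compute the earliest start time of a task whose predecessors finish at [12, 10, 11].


ES = max of all predecessor completion times
Predecessors: [12, 10, 11]
ES = max(12, 10, 11)
= 12


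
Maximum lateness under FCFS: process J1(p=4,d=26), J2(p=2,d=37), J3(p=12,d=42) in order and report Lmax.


Lateness per job (L = C - d):
  J1: C=4, d=26, L=-22
  J2: C=6, d=37, L=-31
  J3: C=18, d=42, L=-24
Lmax = max(-22, -31, -24)
= -22


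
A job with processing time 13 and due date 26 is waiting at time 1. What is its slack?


Slack = due - current_time - processing
= 26 - 1 - 13
= 12


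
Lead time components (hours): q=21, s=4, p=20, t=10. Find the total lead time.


Lead time = queue + setup + processing + transit
= 21 + 4 + 20 + 10
= 55 hours


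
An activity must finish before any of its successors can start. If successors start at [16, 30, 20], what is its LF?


LF = min of all successor start times
Successors start at: [16, 30, 20]
LF = min(16, 30, 20)
= 16


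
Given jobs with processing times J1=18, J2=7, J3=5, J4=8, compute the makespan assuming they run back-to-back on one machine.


Sequential makespan: sum all processing times
= 18 + 7 + 5 + 8
= 38 time units


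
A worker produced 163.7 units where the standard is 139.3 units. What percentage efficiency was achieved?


Efficiency = (actual / standard) × 100
= (163.7 / 139.3) × 100
= 117.5%


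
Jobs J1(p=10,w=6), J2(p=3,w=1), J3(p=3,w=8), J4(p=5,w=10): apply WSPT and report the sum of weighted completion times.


WSPT order (by p/w): J3 → J4 → J1 → J2
  J3: C=3, w·C=8×3=24
  J4: C=8, w·C=10×8=80
  J1: C=18, w·C=6×18=108
  J2: C=21, w·C=1×21=21
Σ w·C = 233
= 233


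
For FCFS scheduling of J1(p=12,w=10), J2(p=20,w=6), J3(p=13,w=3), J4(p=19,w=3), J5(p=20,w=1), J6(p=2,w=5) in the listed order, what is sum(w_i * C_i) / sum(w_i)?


Completion times:
  J1: C=12, w×C=10×12=120
  J2: C=32, w×C=6×32=192
  J3: C=45, w×C=3×45=135
  J4: C=64, w×C=3×64=192
  J5: C=84, w×C=1×84=84
  J6: C=86, w×C=5×86=430
Sum w×C = 1153
Sum w = 28
Weighted avg = 1153/28
= 41.18


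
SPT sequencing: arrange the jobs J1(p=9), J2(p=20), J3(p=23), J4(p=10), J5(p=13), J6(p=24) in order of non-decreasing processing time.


SPT: sort by shortest processing time
  J1: p=9
  J4: p=10
  J5: p=13
  J2: p=20
  J3: p=23
  J6: p=24
Order: J1 → J4 → J5 → J2 → J3 → J6


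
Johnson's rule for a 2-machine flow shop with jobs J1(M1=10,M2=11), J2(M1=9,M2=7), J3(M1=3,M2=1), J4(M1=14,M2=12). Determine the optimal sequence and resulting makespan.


Johnson's rule:
Group 1 (M1≤M2, sort by M1): ['J1']
Group 2 (M1>M2, sort desc M2): ['J4', 'J2', 'J3']
Sequence: J1 → J4 → J2 → J3
Makespan calculation:
  J1: M1 done=10, M2 done=21
  J4: M1 done=24, M2 done=36
  J2: M1 done=33, M2 done=43
  J3: M1 done=36, M2 done=44
= Sequence: J1 → J4 → J2 → J3, Makespan: 44


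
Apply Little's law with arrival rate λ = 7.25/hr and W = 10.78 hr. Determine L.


Little's law: L = λ × W
= 7.25 × 10.78
= 78.16


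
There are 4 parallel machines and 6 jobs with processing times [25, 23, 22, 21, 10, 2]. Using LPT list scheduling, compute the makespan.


Jobs (LPT sorted): [25, 23, 22, 21, 10, 2]
Machines: 4
  J=25 → Machine 1 (load: 0+25=25)
  J=23 → Machine 2 (load: 0+23=23)
  J=22 → Machine 3 (load: 0+22=22)
  J=21 → Machine 4 (load: 0+21=21)
  J=10 → Machine 4 (load: 21+10=31)
  J=2 → Machine 3 (load: 22+2=24)
Machine loads: [25, 23, 24, 31]
Makespan = max = 31 time units


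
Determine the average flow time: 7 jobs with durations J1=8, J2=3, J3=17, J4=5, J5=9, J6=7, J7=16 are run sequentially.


Completion times:
  J1: completes at 8
  J2: completes at 11
  J3: completes at 28
  J4: completes at 33
  J5: completes at 42
  J6: completes at 49
  J7: completes at 65
Sum = 236
Average = 236/7
= 33.71


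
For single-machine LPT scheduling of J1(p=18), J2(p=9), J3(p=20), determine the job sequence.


LPT: sort by longest processing time first
  J3: p=20
  J1: p=18
  J2: p=9
Order: J3 → J1 → J2


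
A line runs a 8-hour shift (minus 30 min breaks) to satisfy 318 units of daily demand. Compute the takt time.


Available = 8×60 - 30 = 450 min
Takt time = 450 / 318
= 1.42 min/unit


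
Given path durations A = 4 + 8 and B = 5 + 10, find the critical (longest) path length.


Path A: 4 + 8 = 12
Path B: 5 + 10 = 15
Critical path = longest = max(12, 15)
= 15 (Path B)


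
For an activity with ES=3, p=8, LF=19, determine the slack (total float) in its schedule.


EF = ES + duration = 3 + 8 = 11
LS = LF - duration = 19 - 8 = 11
Total Float = LF - EF = 19 - 11
(or LS - ES = 11 - 3)
= 8


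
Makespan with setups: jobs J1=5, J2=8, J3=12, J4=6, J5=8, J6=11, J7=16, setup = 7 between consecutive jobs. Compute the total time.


Makespan = Σ processing + (n-1) × setup
= (5 + 8 + 12 + 6 + 8 + 11 + 16) + (7-1)×7
= 66 + 42
= 108 time units


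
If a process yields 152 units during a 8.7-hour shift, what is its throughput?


Throughput = units / time
= 152 / 8.7
= 17.5 units/hour


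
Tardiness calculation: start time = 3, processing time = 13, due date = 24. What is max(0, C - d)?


Completion = start + processing = 3 + 13 = 16
Tardiness = max(0, C - d) = max(0, 16 - 24)
= max(0, -8)
= 0


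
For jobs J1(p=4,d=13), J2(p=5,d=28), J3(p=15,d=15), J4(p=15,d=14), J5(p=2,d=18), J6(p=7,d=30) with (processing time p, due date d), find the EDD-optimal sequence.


EDD: sort by earliest due date
  J1: d=13, p=4
  J4: d=14, p=15
  J3: d=15, p=15
  J5: d=18, p=2
  J2: d=28, p=5
  J6: d=30, p=7
Order: J1 → J4 → J3 → J5 → J2 → J6


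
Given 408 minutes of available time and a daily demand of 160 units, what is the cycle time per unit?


Cycle time = available time / demand
= 408 / 160
= 2.55 min/unit


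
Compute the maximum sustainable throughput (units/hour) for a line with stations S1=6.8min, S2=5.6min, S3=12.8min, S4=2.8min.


Bottleneck = longest station time
Station times: [6.8, 5.6, 12.8, 2.8]
Max = 12.8 min
Rate = 60 / 12.8
= 4.69 units/hour (bottleneck: 12.8min)


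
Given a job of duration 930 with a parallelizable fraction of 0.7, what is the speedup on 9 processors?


Amdahl's law: T_p = T × ((1-p) + p/N)
= 930 × ((1-0.7) + 0.7/9)
= 930 × (0.30 + 0.0778)
= 930 × 0.3778
= 351.33
Speedup = 930/351.33
= 2.65×


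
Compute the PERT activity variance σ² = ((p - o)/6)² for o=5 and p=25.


σ² = ((p - o) / 6)² = (p - o)² / 36
= (25 - 5)² / 36
= 20² / 36
= 400 / 36
= 11.1111


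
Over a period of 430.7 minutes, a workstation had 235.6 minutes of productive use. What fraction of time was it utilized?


Utilization = busy / total × 100
= 235.6 / 430.7 × 100
= 54.7%


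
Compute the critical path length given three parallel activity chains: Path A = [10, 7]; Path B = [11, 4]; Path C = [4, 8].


Path A: 10 + 7 = 17
Path B: 11 + 4 = 15
Path C: 4 + 8 = 12
Critical path = longest = max(17, 15, 12)
= 17 (Path A)


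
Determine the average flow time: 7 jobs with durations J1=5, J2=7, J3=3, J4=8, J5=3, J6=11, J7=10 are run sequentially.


Completion times:
  J1: completes at 5
  J2: completes at 12
  J3: completes at 15
  J4: completes at 23
  J5: completes at 26
  J6: completes at 37
  J7: completes at 47
Sum = 165
Average = 165/7
= 23.57


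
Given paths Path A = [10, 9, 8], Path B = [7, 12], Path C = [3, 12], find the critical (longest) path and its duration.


Path A: 10 + 9 + 8 = 27
Path B: 7 + 12 = 19
Path C: 3 + 12 = 15
Critical path = longest = max(27, 19, 15)
= 27 (Path A)


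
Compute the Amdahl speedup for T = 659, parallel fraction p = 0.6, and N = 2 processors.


Amdahl's law: T_p = T × ((1-p) + p/N)
= 659 × ((1-0.6) + 0.6/2)
= 659 × (0.40 + 0.3000)
= 659 × 0.7000
= 461.30
Speedup = 659/461.30
= 1.43×


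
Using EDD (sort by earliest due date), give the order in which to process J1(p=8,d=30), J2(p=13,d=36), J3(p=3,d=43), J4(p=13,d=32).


EDD: sort by earliest due date
  J1: d=30, p=8
  J4: d=32, p=13
  J2: d=36, p=13
  J3: d=43, p=3
Order: J1 → J4 → J2 → J3


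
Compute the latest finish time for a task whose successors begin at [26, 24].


LF = min of all successor start times
Successors start at: [26, 24]
LF = min(26, 24)
= 24


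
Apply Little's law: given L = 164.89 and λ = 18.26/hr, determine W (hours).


Little's law: L = λW → W = L / λ
= 164.89 / 18.26
= 9.03 hours


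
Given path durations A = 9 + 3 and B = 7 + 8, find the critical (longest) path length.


Path A: 9 + 3 = 12
Path B: 7 + 8 = 15
Critical path = longest = max(12, 15)
= 15 (Path B)


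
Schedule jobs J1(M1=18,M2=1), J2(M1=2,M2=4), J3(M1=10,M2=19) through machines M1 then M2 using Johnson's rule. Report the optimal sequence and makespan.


Johnson's rule:
Group 1 (M1≤M2, sort by M1): ['J2', 'J3']
Group 2 (M1>M2, sort desc M2): ['J1']
Sequence: J2 → J3 → J1
Makespan calculation:
  J2: M1 done=2, M2 done=6
  J3: M1 done=12, M2 done=31
  J1: M1 done=30, M2 done=32
= Sequence: J2 → J3 → J1, Makespan: 32


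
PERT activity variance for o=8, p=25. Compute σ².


σ² = ((p - o) / 6)² = (p - o)² / 36
= (25 - 8)² / 36
= 17² / 36
= 289 / 36
= 8.0278


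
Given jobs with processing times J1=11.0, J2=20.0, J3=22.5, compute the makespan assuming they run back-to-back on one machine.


Sequential makespan: sum all processing times
= 11.0 + 20.0 + 22.5
= 53.5 time units


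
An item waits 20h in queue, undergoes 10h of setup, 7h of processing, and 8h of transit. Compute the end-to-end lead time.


Lead time = queue + setup + processing + transit
= 20 + 10 + 7 + 8
= 45 hours


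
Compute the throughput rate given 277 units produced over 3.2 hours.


Throughput = units / time
= 277 / 3.2
= 86.6 units/hour


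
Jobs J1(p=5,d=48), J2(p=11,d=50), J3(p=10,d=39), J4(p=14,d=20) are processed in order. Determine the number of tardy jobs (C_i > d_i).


Completion vs due date:
  J1: C=5, d=48 → on time
  J2: C=16, d=50 → on time
  J3: C=26, d=39 → on time
  J4: C=40, d=20 → TARDY
Tardy jobs: J4
Count = 1


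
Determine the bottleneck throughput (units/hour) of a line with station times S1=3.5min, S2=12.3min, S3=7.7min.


Bottleneck = longest station time
Station times: [3.5, 12.3, 7.7]
Max = 12.3 min
Rate = 60 / 12.3
= 4.88 units/hour (bottleneck: 12.3min)


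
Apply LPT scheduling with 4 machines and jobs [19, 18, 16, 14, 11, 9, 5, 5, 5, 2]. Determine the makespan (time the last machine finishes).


Jobs (LPT sorted): [19, 18, 16, 14, 11, 9, 5, 5, 5, 2]
Machines: 4
  J=19 → Machine 1 (load: 0+19=19)
  J=18 → Machine 2 (load: 0+18=18)
  J=16 → Machine 3 (load: 0+16=16)
  J=14 → Machine 4 (load: 0+14=14)
  J=11 → Machine 4 (load: 14+11=25)
  J=9 → Machine 3 (load: 16+9=25)
  J=5 → Machine 2 (load: 18+5=23)
  J=5 → Machine 1 (load: 19+5=24)
  J=5 → Machine 2 (load: 23+5=28)
  J=2 → Machine 1 (load: 24+2=26)
Machine loads: [26, 28, 25, 25]
Makespan = max = 28 time units


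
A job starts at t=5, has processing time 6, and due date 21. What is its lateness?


Completion = 5 + 6 = 11
Lateness = C - d = 11 - 21
= -10


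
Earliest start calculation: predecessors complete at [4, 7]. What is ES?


ES = max of all predecessor completion times
Predecessors: [4, 7]
ES = max(4, 7)
= 7


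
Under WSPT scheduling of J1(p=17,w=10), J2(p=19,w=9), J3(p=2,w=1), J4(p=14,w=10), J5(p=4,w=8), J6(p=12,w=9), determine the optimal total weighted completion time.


WSPT order (by p/w): J5 → J6 → J4 → J1 → J3 → J2
  J5: C=4, w·C=8×4=32
  J6: C=16, w·C=9×16=144
  J4: C=30, w·C=10×30=300
  J1: C=47, w·C=10×47=470
  J3: C=49, w·C=1×49=49
  J2: C=68, w·C=9×68=612
Σ w·C = 1607
= 1607


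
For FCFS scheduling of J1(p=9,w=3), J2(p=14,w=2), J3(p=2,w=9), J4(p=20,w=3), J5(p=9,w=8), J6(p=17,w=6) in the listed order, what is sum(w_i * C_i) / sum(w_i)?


Completion times:
  J1: C=9, w×C=3×9=27
  J2: C=23, w×C=2×23=46
  J3: C=25, w×C=9×25=225
  J4: C=45, w×C=3×45=135
  J5: C=54, w×C=8×54=432
  J6: C=71, w×C=6×71=426
Sum w×C = 1291
Sum w = 31
Weighted avg = 1291/31
= 41.65


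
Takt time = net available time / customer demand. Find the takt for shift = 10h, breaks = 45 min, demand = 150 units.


Available = 10×60 - 45 = 555 min
Takt time = 555 / 150
= 3.70 min/unit


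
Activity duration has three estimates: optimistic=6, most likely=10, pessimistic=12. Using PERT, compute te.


te = (o + 4m + p) / 6
= (6 + 4×10 + 12) / 6
= (6 + 40 + 12) / 6
= 58 / 6
= 9.67


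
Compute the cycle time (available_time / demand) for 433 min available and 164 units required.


Cycle time = available time / demand
= 433 / 164
= 2.64 min/unit


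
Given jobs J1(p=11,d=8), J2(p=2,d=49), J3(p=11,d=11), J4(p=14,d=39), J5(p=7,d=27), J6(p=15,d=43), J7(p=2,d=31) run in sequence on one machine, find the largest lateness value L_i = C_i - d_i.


Lateness per job (L = C - d):
  J1: C=11, d=8, L=3
  J2: C=13, d=49, L=-36
  J3: C=24, d=11, L=13
  J4: C=38, d=39, L=-1
  J5: C=45, d=27, L=18
  J6: C=60, d=43, L=17
  J7: C=62, d=31, L=31
Lmax = max(3, -36, 13, -1, 18, 17, 31)
= 31


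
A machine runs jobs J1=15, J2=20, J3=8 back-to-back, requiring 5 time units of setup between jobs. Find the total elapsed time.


Makespan = Σ processing + (n-1) × setup
= (15 + 20 + 8) + (3-1)×5
= 43 + 10
= 53 time units


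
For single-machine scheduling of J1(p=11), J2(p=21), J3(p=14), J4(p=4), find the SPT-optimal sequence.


SPT: sort by shortest processing time
  J4: p=4
  J1: p=11
  J3: p=14
  J2: p=21
Order: J4 → J1 → J3 → J2


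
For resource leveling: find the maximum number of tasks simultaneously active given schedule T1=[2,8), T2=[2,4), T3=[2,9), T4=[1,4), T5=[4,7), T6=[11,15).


Check each time point for overlaps:
  t=2: 4 tasks active (T1, T2, T3, T4)
Max concurrent = 4


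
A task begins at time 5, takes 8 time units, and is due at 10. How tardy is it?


Completion = start + processing = 5 + 8 = 13
Tardiness = max(0, C - d) = max(0, 13 - 10)
= max(0, 3)
= 3


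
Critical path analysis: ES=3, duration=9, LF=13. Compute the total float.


EF = ES + duration = 3 + 9 = 12
LS = LF - duration = 13 - 9 = 4
Total Float = LF - EF = 13 - 12
(or LS - ES = 4 - 3)
= 1


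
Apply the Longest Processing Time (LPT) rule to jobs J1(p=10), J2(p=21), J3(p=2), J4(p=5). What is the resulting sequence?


LPT: sort by longest processing time first
  J2: p=21
  J1: p=10
  J4: p=5
  J3: p=2
Order: J2 → J1 → J4 → J3


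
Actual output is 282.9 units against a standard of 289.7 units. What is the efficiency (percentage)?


Efficiency = (actual / standard) × 100
= (282.9 / 289.7) × 100
= 97.7%


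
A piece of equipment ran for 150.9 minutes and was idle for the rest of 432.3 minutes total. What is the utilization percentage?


Utilization = busy / total × 100
= 150.9 / 432.3 × 100
= 34.9%


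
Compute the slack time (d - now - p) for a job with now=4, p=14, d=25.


Slack = due - current_time - processing
= 25 - 4 - 14
= 7


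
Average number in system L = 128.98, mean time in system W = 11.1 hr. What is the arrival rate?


Little's law: L = λW → λ = L / W
= 128.98 / 11.1
= 11.62 per hour


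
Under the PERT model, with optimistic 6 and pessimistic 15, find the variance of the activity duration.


σ² = ((p - o) / 6)² = (p - o)² / 36
= (15 - 6)² / 36
= 9² / 36
= 81 / 36
= 2.2500


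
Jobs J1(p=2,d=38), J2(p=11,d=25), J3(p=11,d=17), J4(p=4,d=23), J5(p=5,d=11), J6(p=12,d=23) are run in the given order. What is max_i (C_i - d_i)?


Lateness per job (L = C - d):
  J1: C=2, d=38, L=-36
  J2: C=13, d=25, L=-12
  J3: C=24, d=17, L=7
  J4: C=28, d=23, L=5
  J5: C=33, d=11, L=22
  J6: C=45, d=23, L=22
Lmax = max(-36, -12, 7, 5, 22, 22)
= 22


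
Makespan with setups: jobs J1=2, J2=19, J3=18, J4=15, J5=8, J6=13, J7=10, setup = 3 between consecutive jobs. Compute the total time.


Makespan = Σ processing + (n-1) × setup
= (2 + 19 + 18 + 15 + 8 + 13 + 10) + (7-1)×3
= 85 + 18
= 103 time units


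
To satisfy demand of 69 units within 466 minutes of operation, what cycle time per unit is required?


Cycle time = available time / demand
= 466 / 69
= 6.75 min/unit


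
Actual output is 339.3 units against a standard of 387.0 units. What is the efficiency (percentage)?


Efficiency = (actual / standard) × 100
= (339.3 / 387.0) × 100
= 87.7%


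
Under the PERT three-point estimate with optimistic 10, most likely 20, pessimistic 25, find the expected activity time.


te = (o + 4m + p) / 6
= (10 + 4×20 + 25) / 6
= (10 + 80 + 25) / 6
= 115 / 6
= 19.17


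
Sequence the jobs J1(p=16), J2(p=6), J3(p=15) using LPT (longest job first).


LPT: sort by longest processing time first
  J1: p=16
  J3: p=15
  J2: p=6
Order: J1 → J3 → J2


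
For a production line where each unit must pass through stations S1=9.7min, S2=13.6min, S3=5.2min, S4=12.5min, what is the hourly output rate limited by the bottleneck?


Bottleneck = longest station time
Station times: [9.7, 13.6, 5.2, 12.5]
Max = 13.6 min
Rate = 60 / 13.6
= 4.41 units/hour (bottleneck: 13.6min)


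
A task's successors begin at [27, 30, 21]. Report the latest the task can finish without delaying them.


LF = min of all successor start times
Successors start at: [27, 30, 21]
LF = min(27, 30, 21)
= 21


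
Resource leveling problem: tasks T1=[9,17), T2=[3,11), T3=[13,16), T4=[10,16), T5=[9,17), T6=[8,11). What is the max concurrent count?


Check each time point for overlaps:
  t=10: 5 tasks active (T1, T2, T4, T5, T6)
Max concurrent = 5


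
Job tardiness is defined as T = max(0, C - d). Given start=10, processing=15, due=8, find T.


Completion = start + processing = 10 + 15 = 25
Tardiness = max(0, C - d) = max(0, 25 - 8)
= max(0, 17)
= 17


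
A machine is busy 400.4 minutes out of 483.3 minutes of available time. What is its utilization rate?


Utilization = busy / total × 100
= 400.4 / 483.3 × 100
= 82.8%


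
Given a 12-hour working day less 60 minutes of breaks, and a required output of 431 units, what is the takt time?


Available = 12×60 - 60 = 660 min
Takt time = 660 / 431
= 1.53 min/unit


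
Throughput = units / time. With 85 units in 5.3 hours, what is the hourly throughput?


Throughput = units / time
= 85 / 5.3
= 16.0 units/hour


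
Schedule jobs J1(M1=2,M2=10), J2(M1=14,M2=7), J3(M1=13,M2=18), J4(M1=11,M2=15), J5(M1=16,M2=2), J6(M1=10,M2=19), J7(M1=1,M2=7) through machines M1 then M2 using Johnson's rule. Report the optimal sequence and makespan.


Johnson's rule:
Group 1 (M1≤M2, sort by M1): ['J7', 'J1', 'J6', 'J4', 'J3']
Group 2 (M1>M2, sort desc M2): ['J2', 'J5']
Sequence: J7 → J1 → J6 → J4 → J3 → J2 → J5
Makespan calculation:
  J7: M1 done=1, M2 done=8
  J1: M1 done=3, M2 done=18
  J6: M1 done=13, M2 done=37
  J4: M1 done=24, M2 done=52
  J3: M1 done=37, M2 done=70
  J2: M1 done=51, M2 done=77
  J5: M1 done=67, M2 done=79
= Sequence: J7 → J1 → J6 → J4 → J3 → J2 → J5, Makespan: 79


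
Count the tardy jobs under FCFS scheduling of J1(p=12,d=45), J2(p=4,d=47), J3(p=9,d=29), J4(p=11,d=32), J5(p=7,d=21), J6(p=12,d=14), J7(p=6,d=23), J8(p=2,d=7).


Completion vs due date:
  J1: C=12, d=45 → on time
  J2: C=16, d=47 → on time
  J3: C=25, d=29 → on time
  J4: C=36, d=32 → TARDY
  J5: C=43, d=21 → TARDY
  J6: C=55, d=14 → TARDY
  J7: C=61, d=23 → TARDY
  J8: C=63, d=7 → TARDY
Tardy jobs: J4, J5, J6, J7, J8
Count = 5


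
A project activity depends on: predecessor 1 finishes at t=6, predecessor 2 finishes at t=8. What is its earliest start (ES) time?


ES = max of all predecessor completion times
Predecessors: [6, 8]
ES = max(6, 8)
= 8


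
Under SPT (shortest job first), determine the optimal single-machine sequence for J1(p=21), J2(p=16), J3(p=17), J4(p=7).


SPT: sort by shortest processing time
  J4: p=7
  J2: p=16
  J3: p=17
  J1: p=21
Order: J4 → J2 → J3 → J1


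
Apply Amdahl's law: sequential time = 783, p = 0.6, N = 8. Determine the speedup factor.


Amdahl's law: T_p = T × ((1-p) + p/N)
= 783 × ((1-0.6) + 0.6/8)
= 783 × (0.40 + 0.0750)
= 783 × 0.4750
= 371.93
Speedup = 783/371.93
= 2.11×


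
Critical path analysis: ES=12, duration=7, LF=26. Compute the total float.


EF = ES + duration = 12 + 7 = 19
LS = LF - duration = 26 - 7 = 19
Total Float = LF - EF = 26 - 19
(or LS - ES = 19 - 12)
= 7


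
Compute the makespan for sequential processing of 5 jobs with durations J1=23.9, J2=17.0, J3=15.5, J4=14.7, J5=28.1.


Sequential makespan: sum all processing times
= 23.9 + 17.0 + 15.5 + 14.7 + 28.1
= 99.2 time units


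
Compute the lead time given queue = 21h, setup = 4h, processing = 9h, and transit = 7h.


Lead time = queue + setup + processing + transit
= 21 + 4 + 9 + 7
= 41 hours


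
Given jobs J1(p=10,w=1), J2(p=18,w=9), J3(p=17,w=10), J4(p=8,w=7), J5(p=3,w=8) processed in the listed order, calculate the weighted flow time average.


Completion times:
  J1: C=10, w×C=1×10=10
  J2: C=28, w×C=9×28=252
  J3: C=45, w×C=10×45=450
  J4: C=53, w×C=7×53=371
  J5: C=56, w×C=8×56=448
Sum w×C = 1531
Sum w = 35
Weighted avg = 1531/35
= 43.74


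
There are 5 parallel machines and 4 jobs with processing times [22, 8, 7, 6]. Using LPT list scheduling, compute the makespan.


Jobs (LPT sorted): [22, 8, 7, 6]
Machines: 5
  J=22 → Machine 1 (load: 0+22=22)
  J=8 → Machine 2 (load: 0+8=8)
  J=7 → Machine 3 (load: 0+7=7)
  J=6 → Machine 4 (load: 0+6=6)
Machine loads: [22, 8, 7, 6, 0]
Makespan = max = 22 time units


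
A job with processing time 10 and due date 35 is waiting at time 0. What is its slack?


Slack = due - current_time - processing
= 35 - 0 - 10
= 25


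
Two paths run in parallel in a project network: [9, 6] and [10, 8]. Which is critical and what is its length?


Path A: 9 + 6 = 15
Path B: 10 + 8 = 18
Critical path = longest = max(15, 18)
= 18 (Path B)


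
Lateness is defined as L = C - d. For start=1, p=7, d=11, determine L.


Completion = 1 + 7 = 8
Lateness = C - d = 8 - 11
= -3


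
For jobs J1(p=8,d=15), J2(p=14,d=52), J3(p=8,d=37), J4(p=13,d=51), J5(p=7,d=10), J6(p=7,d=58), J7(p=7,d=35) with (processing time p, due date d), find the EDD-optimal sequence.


EDD: sort by earliest due date
  J5: d=10, p=7
  J1: d=15, p=8
  J7: d=35, p=7
  J3: d=37, p=8
  J4: d=51, p=13
  J2: d=52, p=14
  J6: d=58, p=7
Order: J5 → J1 → J7 → J3 → J4 → J2 → J6


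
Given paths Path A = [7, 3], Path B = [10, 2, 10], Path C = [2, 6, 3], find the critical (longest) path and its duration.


Path A: 7 + 3 = 10
Path B: 10 + 2 + 10 = 22
Path C: 2 + 6 + 3 = 11
Critical path = longest = max(10, 22, 11)
= 22 (Path B)


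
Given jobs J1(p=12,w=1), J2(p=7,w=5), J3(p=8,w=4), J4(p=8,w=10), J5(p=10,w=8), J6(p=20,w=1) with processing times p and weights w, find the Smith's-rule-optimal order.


WSPT (Smith's rule): sort by p/w ascending
  J4: p/w = 8/10 = 0.800
  J5: p/w = 10/8 = 1.250
  J2: p/w = 7/5 = 1.400
  J3: p/w = 8/4 = 2.000
  J1: p/w = 12/1 = 12.000
  J6: p/w = 20/1 = 20.000
Order: J4 → J5 → J2 → J3 → J1 → J6


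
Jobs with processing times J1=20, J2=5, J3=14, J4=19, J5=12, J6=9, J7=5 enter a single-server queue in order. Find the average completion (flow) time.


Completion times:
  J1: completes at 20
  J2: completes at 25
  J3: completes at 39
  J4: completes at 58
  J5: completes at 70
  J6: completes at 79
  J7: completes at 84
Sum = 375
Average = 375/7
= 53.57


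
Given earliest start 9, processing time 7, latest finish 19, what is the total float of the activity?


EF = ES + duration = 9 + 7 = 16
LS = LF - duration = 19 - 7 = 12
Total Float = LF - EF = 19 - 16
(or LS - ES = 12 - 9)
= 3


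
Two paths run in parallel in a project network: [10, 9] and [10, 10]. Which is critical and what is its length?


Path A: 10 + 9 = 19
Path B: 10 + 10 = 20
Critical path = longest = max(19, 20)
= 20 (Path B)


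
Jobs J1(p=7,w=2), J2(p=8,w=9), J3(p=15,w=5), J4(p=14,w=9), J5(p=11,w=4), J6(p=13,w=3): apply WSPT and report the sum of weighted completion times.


WSPT order (by p/w): J2 → J4 → J5 → J3 → J1 → J6
  J2: C=8, w·C=9×8=72
  J4: C=22, w·C=9×22=198
  J5: C=33, w·C=4×33=132
  J3: C=48, w·C=5×48=240
  J1: C=55, w·C=2×55=110
  J6: C=68, w·C=3×68=204
Σ w·C = 956
= 956


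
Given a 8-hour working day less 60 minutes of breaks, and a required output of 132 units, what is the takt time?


Available = 8×60 - 60 = 420 min
Takt time = 420 / 132
= 3.18 min/unit


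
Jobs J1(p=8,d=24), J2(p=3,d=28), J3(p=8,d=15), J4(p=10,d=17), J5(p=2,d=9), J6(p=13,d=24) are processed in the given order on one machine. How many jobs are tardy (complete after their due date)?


Completion vs due date:
  J1: C=8, d=24 → on time
  J2: C=11, d=28 → on time
  J3: C=19, d=15 → TARDY
  J4: C=29, d=17 → TARDY
  J5: C=31, d=9 → TARDY
  J6: C=44, d=24 → TARDY
Tardy jobs: J3, J4, J5, J6
Count = 4


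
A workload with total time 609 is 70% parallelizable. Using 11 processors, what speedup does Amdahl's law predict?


Amdahl's law: T_p = T × ((1-p) + p/N)
= 609 × ((1-0.7) + 0.7/11)
= 609 × (0.30 + 0.0636)
= 609 × 0.3636
= 221.45
Speedup = 609/221.45
= 2.75×


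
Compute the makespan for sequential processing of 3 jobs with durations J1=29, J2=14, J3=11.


Sequential makespan: sum all processing times
= 29 + 14 + 11
= 54 time units


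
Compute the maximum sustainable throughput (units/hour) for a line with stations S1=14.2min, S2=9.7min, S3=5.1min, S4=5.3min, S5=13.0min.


Bottleneck = longest station time
Station times: [14.2, 9.7, 5.1, 5.3, 13.0]
Max = 14.2 min
Rate = 60 / 14.2
= 4.23 units/hour (bottleneck: 14.2min)


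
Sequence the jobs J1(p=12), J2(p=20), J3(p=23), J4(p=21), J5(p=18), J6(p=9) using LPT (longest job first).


LPT: sort by longest processing time first
  J3: p=23
  J4: p=21
  J2: p=20
  J5: p=18
  J1: p=12
  J6: p=9
Order: J3 → J4 → J2 → J5 → J1 → J6


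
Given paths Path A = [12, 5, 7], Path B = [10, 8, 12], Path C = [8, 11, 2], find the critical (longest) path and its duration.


Path A: 12 + 5 + 7 = 24
Path B: 10 + 8 + 12 = 30
Path C: 8 + 11 + 2 = 21
Critical path = longest = max(24, 30, 21)
= 30 (Path B)


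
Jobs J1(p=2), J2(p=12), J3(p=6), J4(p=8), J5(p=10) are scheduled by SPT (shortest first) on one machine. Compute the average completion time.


SPT order: J1 → J3 → J4 → J5 → J2
Completion times:
  J1: C=2
  J3: C=8
  J4: C=16
  J5: C=26
  J2: C=38
Sum = 90, n = 5
Mean flow = 90/5
= 18.00


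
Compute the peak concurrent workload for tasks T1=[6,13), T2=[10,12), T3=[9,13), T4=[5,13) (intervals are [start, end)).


Check each time point for overlaps:
  t=10: 4 tasks active (T1, T2, T3, T4)
Max concurrent = 4


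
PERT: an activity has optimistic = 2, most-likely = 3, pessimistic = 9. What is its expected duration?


te = (o + 4m + p) / 6
= (2 + 4×3 + 9) / 6
= (2 + 12 + 9) / 6
= 23 / 6
= 3.83


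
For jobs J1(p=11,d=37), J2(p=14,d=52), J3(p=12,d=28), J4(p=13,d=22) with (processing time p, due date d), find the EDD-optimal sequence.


EDD: sort by earliest due date
  J4: d=22, p=13
  J3: d=28, p=12
  J1: d=37, p=11
  J2: d=52, p=14
Order: J4 → J3 → J1 → J2


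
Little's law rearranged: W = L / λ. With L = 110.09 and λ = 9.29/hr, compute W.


Little's law: L = λW → W = L / λ
= 110.09 / 9.29
= 11.85 hours


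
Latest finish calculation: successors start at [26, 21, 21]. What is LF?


LF = min of all successor start times
Successors start at: [26, 21, 21]
LF = min(26, 21, 21)
= 21


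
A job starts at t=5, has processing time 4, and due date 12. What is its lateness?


Completion = 5 + 4 = 9
Lateness = C - d = 9 - 12
= -3


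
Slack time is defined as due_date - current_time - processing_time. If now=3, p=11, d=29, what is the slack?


Slack = due - current_time - processing
= 29 - 3 - 11
= 15


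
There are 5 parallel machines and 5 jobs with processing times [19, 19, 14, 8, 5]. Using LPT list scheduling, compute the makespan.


Jobs (LPT sorted): [19, 19, 14, 8, 5]
Machines: 5
  J=19 → Machine 1 (load: 0+19=19)
  J=19 → Machine 2 (load: 0+19=19)
  J=14 → Machine 3 (load: 0+14=14)
  J=8 → Machine 4 (load: 0+8=8)
  J=5 → Machine 5 (load: 0+5=5)
Machine loads: [19, 19, 14, 8, 5]
Makespan = max = 19 time units


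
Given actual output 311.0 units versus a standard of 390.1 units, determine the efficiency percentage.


Efficiency = (actual / standard) × 100
= (311.0 / 390.1) × 100
= 79.7%


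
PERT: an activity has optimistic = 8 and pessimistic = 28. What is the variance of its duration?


σ² = ((p - o) / 6)² = (p - o)² / 36
= (28 - 8)² / 36
= 20² / 36
= 400 / 36
= 11.1111


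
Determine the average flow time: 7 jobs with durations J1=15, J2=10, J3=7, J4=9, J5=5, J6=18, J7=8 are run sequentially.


Completion times:
  J1: completes at 15
  J2: completes at 25
  J3: completes at 32
  J4: completes at 41
  J5: completes at 46
  J6: completes at 64
  J7: completes at 72
Sum = 295
Average = 295/7
= 42.14


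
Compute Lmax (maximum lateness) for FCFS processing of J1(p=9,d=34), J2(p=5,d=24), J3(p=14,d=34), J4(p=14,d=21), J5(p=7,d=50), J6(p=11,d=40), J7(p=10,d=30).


Lateness per job (L = C - d):
  J1: C=9, d=34, L=-25
  J2: C=14, d=24, L=-10
  J3: C=28, d=34, L=-6
  J4: C=42, d=21, L=21
  J5: C=49, d=50, L=-1
  J6: C=60, d=40, L=20
  J7: C=70, d=30, L=40
Lmax = max(-25, -10, -6, 21, -1, 20, 40)
= 40


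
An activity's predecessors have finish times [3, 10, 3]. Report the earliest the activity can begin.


ES = max of all predecessor completion times
Predecessors: [3, 10, 3]
ES = max(3, 10, 3)
= 10


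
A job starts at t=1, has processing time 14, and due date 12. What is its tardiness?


Completion = start + processing = 1 + 14 = 15
Tardiness = max(0, C - d) = max(0, 15 - 12)
= max(0, 3)
= 3


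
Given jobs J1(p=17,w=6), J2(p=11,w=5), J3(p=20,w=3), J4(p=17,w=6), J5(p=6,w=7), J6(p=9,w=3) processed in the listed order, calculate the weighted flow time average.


Completion times:
  J1: C=17, w×C=6×17=102
  J2: C=28, w×C=5×28=140
  J3: C=48, w×C=3×48=144
  J4: C=65, w×C=6×65=390
  J5: C=71, w×C=7×71=497
  J6: C=80, w×C=3×80=240
Sum w×C = 1513
Sum w = 30
Weighted avg = 1513/30
= 50.43


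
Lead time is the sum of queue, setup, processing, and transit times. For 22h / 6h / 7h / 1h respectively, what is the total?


Lead time = queue + setup + processing + transit
= 22 + 6 + 7 + 1
= 36 hours


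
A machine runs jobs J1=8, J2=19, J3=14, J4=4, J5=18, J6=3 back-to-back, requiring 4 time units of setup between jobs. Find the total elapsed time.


Makespan = Σ processing + (n-1) × setup
= (8 + 19 + 14 + 4 + 18 + 3) + (6-1)×4
= 66 + 20
= 86 time units


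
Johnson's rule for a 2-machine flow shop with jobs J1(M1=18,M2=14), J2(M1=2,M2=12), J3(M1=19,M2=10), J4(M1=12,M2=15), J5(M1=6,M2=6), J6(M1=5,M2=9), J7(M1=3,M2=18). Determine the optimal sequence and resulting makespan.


Johnson's rule:
Group 1 (M1≤M2, sort by M1): ['J2', 'J7', 'J6', 'J5', 'J4']
Group 2 (M1>M2, sort desc M2): ['J1', 'J3']
Sequence: J2 → J7 → J6 → J5 → J4 → J1 → J3
Makespan calculation:
  J2: M1 done=2, M2 done=14
  J7: M1 done=5, M2 done=32
  J6: M1 done=10, M2 done=41
  J5: M1 done=16, M2 done=47
  J4: M1 done=28, M2 done=62
  J1: M1 done=46, M2 done=76
  J3: M1 done=65, M2 done=86
= Sequence: J2 → J7 → J6 → J5 → J4 → J1 → J3, Makespan: 86
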